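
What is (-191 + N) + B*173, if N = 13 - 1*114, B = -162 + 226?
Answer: 10780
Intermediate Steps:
B = 64
N = -101 (N = 13 - 114 = -101)
(-191 + N) + B*173 = (-191 - 101) + 64*173 = -292 + 11072 = 10780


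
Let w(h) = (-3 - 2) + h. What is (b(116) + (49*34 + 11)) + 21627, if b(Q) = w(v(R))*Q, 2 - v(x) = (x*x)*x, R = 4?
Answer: 15532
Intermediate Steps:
v(x) = 2 - x³ (v(x) = 2 - x*x*x = 2 - x²*x = 2 - x³)
w(h) = -5 + h
b(Q) = -67*Q (b(Q) = (-5 + (2 - 1*4³))*Q = (-5 + (2 - 1*64))*Q = (-5 + (2 - 64))*Q = (-5 - 62)*Q = -67*Q)
(b(116) + (49*34 + 11)) + 21627 = (-67*116 + (49*34 + 11)) + 21627 = (-7772 + (1666 + 11)) + 21627 = (-7772 + 1677) + 21627 = -6095 + 21627 = 15532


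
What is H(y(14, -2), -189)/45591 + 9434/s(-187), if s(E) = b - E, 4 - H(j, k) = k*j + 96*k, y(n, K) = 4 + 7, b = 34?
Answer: 33428897/775047 ≈ 43.131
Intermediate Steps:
y(n, K) = 11
H(j, k) = 4 - 96*k - j*k (H(j, k) = 4 - (k*j + 96*k) = 4 - (j*k + 96*k) = 4 - (96*k + j*k) = 4 + (-96*k - j*k) = 4 - 96*k - j*k)
s(E) = 34 - E
H(y(14, -2), -189)/45591 + 9434/s(-187) = (4 - 96*(-189) - 1*11*(-189))/45591 + 9434/(34 - 1*(-187)) = (4 + 18144 + 2079)*(1/45591) + 9434/(34 + 187) = 20227*(1/45591) + 9434/221 = 20227/45591 + 9434*(1/221) = 20227/45591 + 9434/221 = 33428897/775047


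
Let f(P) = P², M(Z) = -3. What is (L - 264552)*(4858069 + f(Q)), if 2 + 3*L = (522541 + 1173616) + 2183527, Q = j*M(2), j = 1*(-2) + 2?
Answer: 14992127243794/3 ≈ 4.9974e+12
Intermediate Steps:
j = 0 (j = -2 + 2 = 0)
Q = 0 (Q = 0*(-3) = 0)
L = 3879682/3 (L = -⅔ + ((522541 + 1173616) + 2183527)/3 = -⅔ + (1696157 + 2183527)/3 = -⅔ + (⅓)*3879684 = -⅔ + 1293228 = 3879682/3 ≈ 1.2932e+6)
(L - 264552)*(4858069 + f(Q)) = (3879682/3 - 264552)*(4858069 + 0²) = 3086026*(4858069 + 0)/3 = (3086026/3)*4858069 = 14992127243794/3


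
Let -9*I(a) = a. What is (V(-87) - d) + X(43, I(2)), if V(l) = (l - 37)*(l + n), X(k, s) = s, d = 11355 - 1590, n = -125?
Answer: 148705/9 ≈ 16523.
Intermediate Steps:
I(a) = -a/9
d = 9765
V(l) = (-125 + l)*(-37 + l) (V(l) = (l - 37)*(l - 125) = (-37 + l)*(-125 + l) = (-125 + l)*(-37 + l))
(V(-87) - d) + X(43, I(2)) = ((4625 + (-87)² - 162*(-87)) - 1*9765) - ⅑*2 = ((4625 + 7569 + 14094) - 9765) - 2/9 = (26288 - 9765) - 2/9 = 16523 - 2/9 = 148705/9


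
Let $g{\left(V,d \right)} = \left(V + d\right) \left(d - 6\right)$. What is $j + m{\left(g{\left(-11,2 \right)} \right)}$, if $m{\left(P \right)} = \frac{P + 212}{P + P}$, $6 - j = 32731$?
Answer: $- \frac{294494}{9} \approx -32722.0$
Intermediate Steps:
$j = -32725$ ($j = 6 - 32731 = -32725$)
$g{\left(V,d \right)} = \left(-6 + d\right) \left(V + d\right)$ ($g{\left(V,d \right)} = \left(V + d\right) \left(-6 + d\right) = \left(-6 + d\right) \left(V + d\right)$)
$m{\left(P \right)} = \frac{212 + P}{2 P}$
$j + m{\left(g{\left(-11,2 \right)} \right)} = -32725 + \frac{212 - \left(-32 - 4\right)}{2 \left(2^{2} - -66 - 12 - 22\right)} = -32725 + \frac{212 + \left(4 + 66 - 12 - 22\right)}{2 \left(4 + 66 - 12 - 22\right)} = -32725 + \frac{212 + 36}{2 \cdot 36} = -32725 + \frac{1}{2} \cdot \frac{1}{36} \cdot 248 = -32725 + \frac{31}{9} = - \frac{294494}{9}$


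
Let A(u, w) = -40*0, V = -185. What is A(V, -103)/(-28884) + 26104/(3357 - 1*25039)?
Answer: -13052/10841 ≈ -1.2039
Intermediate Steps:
A(u, w) = 0
A(V, -103)/(-28884) + 26104/(3357 - 1*25039) = 0/(-28884) + 26104/(3357 - 1*25039) = 0*(-1/28884) + 26104/(3357 - 25039) = 0 + 26104/(-21682) = 0 + 26104*(-1/21682) = 0 - 13052/10841 = -13052/10841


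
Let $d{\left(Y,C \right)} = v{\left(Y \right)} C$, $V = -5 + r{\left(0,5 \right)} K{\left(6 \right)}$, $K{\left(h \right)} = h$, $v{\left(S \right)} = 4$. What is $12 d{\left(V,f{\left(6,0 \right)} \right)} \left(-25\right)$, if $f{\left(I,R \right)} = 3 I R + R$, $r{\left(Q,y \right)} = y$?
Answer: $0$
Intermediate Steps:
$f{\left(I,R \right)} = R + 3 I R$ ($f{\left(I,R \right)} = 3 I R + R = R + 3 I R$)
$V = 25$ ($V = -5 + 5 \cdot 6 = -5 + 30 = 25$)
$d{\left(Y,C \right)} = 4 C$
$12 d{\left(V,f{\left(6,0 \right)} \right)} \left(-25\right) = 12 \cdot 4 \cdot 0 \left(1 + 3 \cdot 6\right) \left(-25\right) = 12 \cdot 4 \cdot 0 \left(1 + 18\right) \left(-25\right) = 12 \cdot 4 \cdot 0 \cdot 19 \left(-25\right) = 12 \cdot 4 \cdot 0 \left(-25\right) = 12 \cdot 0 \left(-25\right) = 0 \left(-25\right) = 0$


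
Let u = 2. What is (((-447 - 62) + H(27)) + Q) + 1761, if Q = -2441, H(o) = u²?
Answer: -1185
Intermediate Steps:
H(o) = 4 (H(o) = 2² = 4)
(((-447 - 62) + H(27)) + Q) + 1761 = (((-447 - 62) + 4) - 2441) + 1761 = ((-509 + 4) - 2441) + 1761 = (-505 - 2441) + 1761 = -2946 + 1761 = -1185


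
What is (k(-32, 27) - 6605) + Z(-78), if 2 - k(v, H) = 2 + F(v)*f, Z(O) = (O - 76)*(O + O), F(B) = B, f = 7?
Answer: 17643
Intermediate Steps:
Z(O) = 2*O*(-76 + O) (Z(O) = (-76 + O)*(2*O) = 2*O*(-76 + O))
k(v, H) = -7*v (k(v, H) = 2 - (2 + v*7) = 2 - (2 + 7*v) = 2 + (-2 - 7*v) = -7*v)
(k(-32, 27) - 6605) + Z(-78) = (-7*(-32) - 6605) + 2*(-78)*(-76 - 78) = (224 - 6605) + 2*(-78)*(-154) = -6381 + 24024 = 17643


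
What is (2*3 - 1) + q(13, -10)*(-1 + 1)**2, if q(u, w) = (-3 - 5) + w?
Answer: 5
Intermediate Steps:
q(u, w) = -8 + w
(2*3 - 1) + q(13, -10)*(-1 + 1)**2 = (2*3 - 1) + (-8 - 10)*(-1 + 1)**2 = (6 - 1) - 18*0**2 = 5 - 18*0 = 5 + 0 = 5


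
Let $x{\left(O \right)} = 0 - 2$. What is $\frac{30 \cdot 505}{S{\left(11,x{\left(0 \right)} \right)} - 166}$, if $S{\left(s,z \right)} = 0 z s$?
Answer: $- \frac{7575}{83} \approx -91.265$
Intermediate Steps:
$x{\left(O \right)} = -2$
$S{\left(s,z \right)} = 0$ ($S{\left(s,z \right)} = 0 s = 0$)
$\frac{30 \cdot 505}{S{\left(11,x{\left(0 \right)} \right)} - 166} = \frac{30 \cdot 505}{0 - 166} = \frac{15150}{-166} = 15150 \left(- \frac{1}{166}\right) = - \frac{7575}{83}$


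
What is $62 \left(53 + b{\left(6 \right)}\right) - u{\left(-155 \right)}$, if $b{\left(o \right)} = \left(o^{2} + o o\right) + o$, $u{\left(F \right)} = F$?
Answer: $8277$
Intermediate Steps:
$b{\left(o \right)} = o + 2 o^{2}$ ($b{\left(o \right)} = \left(o^{2} + o^{2}\right) + o = 2 o^{2} + o = o + 2 o^{2}$)
$62 \left(53 + b{\left(6 \right)}\right) - u{\left(-155 \right)} = 62 \left(53 + 6 \left(1 + 2 \cdot 6\right)\right) - -155 = 62 \left(53 + 6 \left(1 + 12\right)\right) + 155 = 62 \left(53 + 6 \cdot 13\right) + 155 = 62 \left(53 + 78\right) + 155 = 62 \cdot 131 + 155 = 8122 + 155 = 8277$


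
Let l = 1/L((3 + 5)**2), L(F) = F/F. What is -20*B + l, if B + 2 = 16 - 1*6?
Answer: -159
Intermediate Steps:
B = 8 (B = -2 + (16 - 1*6) = -2 + (16 - 6) = -2 + 10 = 8)
L(F) = 1
l = 1 (l = 1/1 = 1)
-20*B + l = -20*8 + 1 = -160 + 1 = -159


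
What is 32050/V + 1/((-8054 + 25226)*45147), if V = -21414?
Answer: -4141203380131/2766918229596 ≈ -1.4967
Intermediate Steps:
32050/V + 1/((-8054 + 25226)*45147) = 32050/(-21414) + 1/((-8054 + 25226)*45147) = 32050*(-1/21414) + (1/45147)/17172 = -16025/10707 + (1/17172)*(1/45147) = -16025/10707 + 1/775264284 = -4141203380131/2766918229596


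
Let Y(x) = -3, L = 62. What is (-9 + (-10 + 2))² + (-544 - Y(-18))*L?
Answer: -33253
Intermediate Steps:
(-9 + (-10 + 2))² + (-544 - Y(-18))*L = (-9 + (-10 + 2))² + (-544 - 1*(-3))*62 = (-9 - 8)² + (-544 + 3)*62 = (-17)² - 541*62 = 289 - 33542 = -33253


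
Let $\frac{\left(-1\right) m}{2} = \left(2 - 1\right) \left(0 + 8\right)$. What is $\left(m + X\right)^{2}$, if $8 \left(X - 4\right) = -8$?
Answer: $169$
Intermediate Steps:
$X = 3$ ($X = 4 + \frac{1}{8} \left(-8\right) = 4 - 1 = 3$)
$m = -16$ ($m = - 2 \left(2 - 1\right) \left(0 + 8\right) = - 2 \cdot 1 \cdot 8 = \left(-2\right) 8 = -16$)
$\left(m + X\right)^{2} = \left(-16 + 3\right)^{2} = \left(-13\right)^{2} = 169$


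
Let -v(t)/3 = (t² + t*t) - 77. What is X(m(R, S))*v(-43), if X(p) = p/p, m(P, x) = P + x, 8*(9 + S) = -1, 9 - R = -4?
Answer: -10863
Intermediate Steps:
R = 13 (R = 9 - 1*(-4) = 9 + 4 = 13)
S = -73/8 (S = -9 + (⅛)*(-1) = -9 - ⅛ = -73/8 ≈ -9.1250)
X(p) = 1
v(t) = 231 - 6*t² (v(t) = -3*((t² + t*t) - 77) = -3*((t² + t²) - 77) = -3*(2*t² - 77) = -3*(-77 + 2*t²) = 231 - 6*t²)
X(m(R, S))*v(-43) = 1*(231 - 6*(-43)²) = 1*(231 - 6*1849) = 1*(231 - 11094) = 1*(-10863) = -10863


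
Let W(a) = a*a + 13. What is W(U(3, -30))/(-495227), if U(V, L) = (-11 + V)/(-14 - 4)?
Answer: -1069/40113387 ≈ -2.6649e-5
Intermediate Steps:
U(V, L) = 11/18 - V/18 (U(V, L) = (-11 + V)/(-18) = (-11 + V)*(-1/18) = 11/18 - V/18)
W(a) = 13 + a² (W(a) = a² + 13 = 13 + a²)
W(U(3, -30))/(-495227) = (13 + (11/18 - 1/18*3)²)/(-495227) = (13 + (11/18 - ⅙)²)*(-1/495227) = (13 + (4/9)²)*(-1/495227) = (13 + 16/81)*(-1/495227) = (1069/81)*(-1/495227) = -1069/40113387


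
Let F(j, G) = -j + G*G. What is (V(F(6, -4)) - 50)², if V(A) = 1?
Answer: 2401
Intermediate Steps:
F(j, G) = G² - j (F(j, G) = -j + G² = G² - j)
(V(F(6, -4)) - 50)² = (1 - 50)² = (-49)² = 2401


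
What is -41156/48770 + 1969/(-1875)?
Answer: -17319563/9144375 ≈ -1.8940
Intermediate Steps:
-41156/48770 + 1969/(-1875) = -41156*1/48770 + 1969*(-1/1875) = -20578/24385 - 1969/1875 = -17319563/9144375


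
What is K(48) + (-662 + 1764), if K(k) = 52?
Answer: 1154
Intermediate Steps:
K(48) + (-662 + 1764) = 52 + (-662 + 1764) = 52 + 1102 = 1154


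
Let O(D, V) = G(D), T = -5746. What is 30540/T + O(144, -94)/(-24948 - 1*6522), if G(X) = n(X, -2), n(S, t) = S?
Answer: -80160102/15068885 ≈ -5.3196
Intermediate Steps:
G(X) = X
O(D, V) = D
30540/T + O(144, -94)/(-24948 - 1*6522) = 30540/(-5746) + 144/(-24948 - 1*6522) = 30540*(-1/5746) + 144/(-24948 - 6522) = -15270/2873 + 144/(-31470) = -15270/2873 + 144*(-1/31470) = -15270/2873 - 24/5245 = -80160102/15068885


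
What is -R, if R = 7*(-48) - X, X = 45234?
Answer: 45570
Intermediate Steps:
R = -45570 (R = 7*(-48) - 1*45234 = -336 - 45234 = -45570)
-R = -1*(-45570) = 45570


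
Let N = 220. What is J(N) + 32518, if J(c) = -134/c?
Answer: 3576913/110 ≈ 32517.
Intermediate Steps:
J(N) + 32518 = -134/220 + 32518 = -134*1/220 + 32518 = -67/110 + 32518 = 3576913/110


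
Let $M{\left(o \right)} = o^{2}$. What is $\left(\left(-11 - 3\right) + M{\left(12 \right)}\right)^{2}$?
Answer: $16900$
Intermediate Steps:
$\left(\left(-11 - 3\right) + M{\left(12 \right)}\right)^{2} = \left(\left(-11 - 3\right) + 12^{2}\right)^{2} = \left(-14 + 144\right)^{2} = 130^{2} = 16900$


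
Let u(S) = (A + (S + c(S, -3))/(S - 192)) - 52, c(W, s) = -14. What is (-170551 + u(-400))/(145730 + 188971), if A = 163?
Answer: -50450033/99071496 ≈ -0.50923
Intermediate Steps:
u(S) = 111 + (-14 + S)/(-192 + S) (u(S) = (163 + (S - 14)/(S - 192)) - 52 = (163 + (-14 + S)/(-192 + S)) - 52 = 111 + (-14 + S)/(-192 + S))
(-170551 + u(-400))/(145730 + 188971) = (-170551 + 2*(-10663 + 56*(-400))/(-192 - 400))/(145730 + 188971) = (-170551 + 2*(-10663 - 22400)/(-592))/334701 = (-170551 + 2*(-1/592)*(-33063))*(1/334701) = (-170551 + 33063/296)*(1/334701) = -50450033/296*1/334701 = -50450033/99071496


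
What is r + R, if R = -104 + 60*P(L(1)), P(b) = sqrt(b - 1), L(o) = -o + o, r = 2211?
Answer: 2107 + 60*I ≈ 2107.0 + 60.0*I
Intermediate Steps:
L(o) = 0
P(b) = sqrt(-1 + b)
R = -104 + 60*I (R = -104 + 60*sqrt(-1 + 0) = -104 + 60*sqrt(-1) = -104 + 60*I ≈ -104.0 + 60.0*I)
r + R = 2211 + (-104 + 60*I) = 2107 + 60*I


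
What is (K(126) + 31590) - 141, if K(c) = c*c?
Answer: 47325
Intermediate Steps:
K(c) = c²
(K(126) + 31590) - 141 = (126² + 31590) - 141 = (15876 + 31590) - 141 = 47466 - 141 = 47325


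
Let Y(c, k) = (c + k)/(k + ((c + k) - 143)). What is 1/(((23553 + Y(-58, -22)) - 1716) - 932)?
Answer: 49/1024361 ≈ 4.7835e-5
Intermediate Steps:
Y(c, k) = (c + k)/(-143 + c + 2*k) (Y(c, k) = (c + k)/(k + (-143 + c + k)) = (c + k)/(-143 + c + 2*k))
1/(((23553 + Y(-58, -22)) - 1716) - 932) = 1/(((23553 + (-58 - 22)/(-143 - 58 + 2*(-22))) - 1716) - 932) = 1/(((23553 - 80/(-143 - 58 - 44)) - 1716) - 932) = 1/(((23553 - 80/(-245)) - 1716) - 932) = 1/(((23553 - 1/245*(-80)) - 1716) - 932) = 1/(((23553 + 16/49) - 1716) - 932) = 1/((1154113/49 - 1716) - 932) = 1/(1070029/49 - 932) = 1/(1024361/49) = 49/1024361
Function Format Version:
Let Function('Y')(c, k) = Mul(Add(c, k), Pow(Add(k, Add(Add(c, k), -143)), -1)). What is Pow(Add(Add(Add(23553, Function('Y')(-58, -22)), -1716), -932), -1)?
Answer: Rational(49, 1024361) ≈ 4.7835e-5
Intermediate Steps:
Function('Y')(c, k) = Mul(Pow(Add(-143, c, Mul(2, k)), -1), Add(c, k)) (Function('Y')(c, k) = Mul(Add(c, k), Pow(Add(k, Add(-143, c, k)), -1)) = Mul(Add(c, k), Pow(Add(-143, c, Mul(2, k)), -1)) = Mul(Pow(Add(-143, c, Mul(2, k)), -1), Add(c, k)))
Pow(Add(Add(Add(23553, Function('Y')(-58, -22)), -1716), -932), -1) = Pow(Add(Add(Add(23553, Mul(Pow(Add(-143, -58, Mul(2, -22)), -1), Add(-58, -22))), -1716), -932), -1) = Pow(Add(Add(Add(23553, Mul(Pow(Add(-143, -58, -44), -1), -80)), -1716), -932), -1) = Pow(Add(Add(Add(23553, Mul(Pow(-245, -1), -80)), -1716), -932), -1) = Pow(Add(Add(Add(23553, Mul(Rational(-1, 245), -80)), -1716), -932), -1) = Pow(Add(Add(Add(23553, Rational(16, 49)), -1716), -932), -1) = Pow(Add(Add(Rational(1154113, 49), -1716), -932), -1) = Pow(Add(Rational(1070029, 49), -932), -1) = Pow(Rational(1024361, 49), -1) = Rational(49, 1024361)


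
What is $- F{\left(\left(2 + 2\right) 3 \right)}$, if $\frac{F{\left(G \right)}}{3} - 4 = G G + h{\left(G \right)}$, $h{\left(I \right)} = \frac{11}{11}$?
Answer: $-447$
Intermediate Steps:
$h{\left(I \right)} = 1$ ($h{\left(I \right)} = 11 \cdot \frac{1}{11} = 1$)
$F{\left(G \right)} = 15 + 3 G^{2}$ ($F{\left(G \right)} = 12 + 3 \left(G G + 1\right) = 12 + 3 \left(G^{2} + 1\right) = 12 + 3 \left(1 + G^{2}\right) = 12 + \left(3 + 3 G^{2}\right) = 15 + 3 G^{2}$)
$- F{\left(\left(2 + 2\right) 3 \right)} = - (15 + 3 \left(\left(2 + 2\right) 3\right)^{2}) = - (15 + 3 \left(4 \cdot 3\right)^{2}) = - (15 + 3 \cdot 12^{2}) = - (15 + 3 \cdot 144) = - (15 + 432) = \left(-1\right) 447 = -447$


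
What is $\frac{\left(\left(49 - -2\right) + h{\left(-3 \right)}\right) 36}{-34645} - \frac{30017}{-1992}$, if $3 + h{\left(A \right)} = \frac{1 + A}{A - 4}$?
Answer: $\frac{42930971}{2858520} \approx 15.019$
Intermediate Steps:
$h{\left(A \right)} = -3 + \frac{1 + A}{-4 + A}$ ($h{\left(A \right)} = -3 + \frac{1 + A}{A - 4} = -3 + \frac{1 + A}{-4 + A}$)
$\frac{\left(\left(49 - -2\right) + h{\left(-3 \right)}\right) 36}{-34645} - \frac{30017}{-1992} = \frac{\left(\left(49 - -2\right) + \frac{13 - -6}{-4 - 3}\right) 36}{-34645} - \frac{30017}{-1992} = \left(\left(49 + 2\right) + \frac{13 + 6}{-7}\right) 36 \left(- \frac{1}{34645}\right) - - \frac{30017}{1992} = \left(51 - \frac{19}{7}\right) 36 \left(- \frac{1}{34645}\right) + \frac{30017}{1992} = \frac{338}{7} \cdot 36 \left(- \frac{1}{34645}\right) + \frac{30017}{1992} = \frac{12168}{7} \left(- \frac{1}{34645}\right) + \frac{30017}{1992} = - \frac{72}{1435} + \frac{30017}{1992} = \frac{42930971}{2858520}$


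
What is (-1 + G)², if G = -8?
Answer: 81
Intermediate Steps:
(-1 + G)² = (-1 - 8)² = (-9)² = 81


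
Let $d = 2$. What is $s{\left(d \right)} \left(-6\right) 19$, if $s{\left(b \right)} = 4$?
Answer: $-456$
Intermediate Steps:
$s{\left(d \right)} \left(-6\right) 19 = 4 \left(-6\right) 19 = \left(-24\right) 19 = -456$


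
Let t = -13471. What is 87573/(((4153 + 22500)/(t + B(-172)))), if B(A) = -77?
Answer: -1186439004/26653 ≈ -44514.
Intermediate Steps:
87573/(((4153 + 22500)/(t + B(-172)))) = 87573/(((4153 + 22500)/(-13471 - 77))) = 87573/((26653/(-13548))) = 87573/((26653*(-1/13548))) = 87573/(-26653/13548) = 87573*(-13548/26653) = -1186439004/26653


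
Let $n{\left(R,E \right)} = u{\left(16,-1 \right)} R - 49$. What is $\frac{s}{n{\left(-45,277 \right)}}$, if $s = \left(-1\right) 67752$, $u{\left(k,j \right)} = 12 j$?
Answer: $- \frac{67752}{491} \approx -137.99$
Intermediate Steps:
$n{\left(R,E \right)} = -49 - 12 R$ ($n{\left(R,E \right)} = 12 \left(-1\right) R - 49 = - 12 R - 49 = -49 - 12 R$)
$s = -67752$
$\frac{s}{n{\left(-45,277 \right)}} = - \frac{67752}{-49 - -540} = - \frac{67752}{-49 + 540} = - \frac{67752}{491}$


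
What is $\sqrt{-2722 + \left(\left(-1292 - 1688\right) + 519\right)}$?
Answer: $i \sqrt{5183} \approx 71.993 i$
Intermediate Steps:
$\sqrt{-2722 + \left(\left(-1292 - 1688\right) + 519\right)} = \sqrt{-2722 + \left(-2980 + 519\right)} = \sqrt{-2722 - 2461} = \sqrt{-5183} = i \sqrt{5183}$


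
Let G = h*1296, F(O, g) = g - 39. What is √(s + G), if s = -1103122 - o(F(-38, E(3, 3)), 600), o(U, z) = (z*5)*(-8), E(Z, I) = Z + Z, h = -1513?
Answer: I*√3039970 ≈ 1743.6*I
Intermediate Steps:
E(Z, I) = 2*Z
F(O, g) = -39 + g
G = -1960848 (G = -1513*1296 = -1960848)
o(U, z) = -40*z (o(U, z) = (5*z)*(-8) = -40*z)
s = -1079122 (s = -1103122 - (-40)*600 = -1103122 - 1*(-24000) = -1103122 + 24000 = -1079122)
√(s + G) = √(-1079122 - 1960848) = √(-3039970) = I*√3039970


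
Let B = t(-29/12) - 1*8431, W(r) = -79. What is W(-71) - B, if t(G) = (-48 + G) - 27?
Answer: 101153/12 ≈ 8429.4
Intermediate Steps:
t(G) = -75 + G
B = -102101/12 (B = (-75 - 29/12) - 1*8431 = (-75 - 29*1/12) - 8431 = (-75 - 29/12) - 8431 = -929/12 - 8431 = -102101/12 ≈ -8508.4)
W(-71) - B = -79 - 1*(-102101/12) = -79 + 102101/12 = 101153/12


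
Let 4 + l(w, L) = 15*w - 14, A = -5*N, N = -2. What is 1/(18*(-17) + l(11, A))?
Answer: -1/159 ≈ -0.0062893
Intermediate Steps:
A = 10 (A = -5*(-2) = 10)
l(w, L) = -18 + 15*w (l(w, L) = -4 + (15*w - 14) = -4 + (-14 + 15*w) = -18 + 15*w)
1/(18*(-17) + l(11, A)) = 1/(18*(-17) + (-18 + 15*11)) = 1/(-306 + (-18 + 165)) = 1/(-306 + 147) = 1/(-159) = -1/159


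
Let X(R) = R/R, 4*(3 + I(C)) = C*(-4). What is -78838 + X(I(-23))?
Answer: -78837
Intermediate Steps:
I(C) = -3 - C (I(C) = -3 + (C*(-4))/4 = -3 + (-4*C)/4 = -3 - C)
X(R) = 1
-78838 + X(I(-23)) = -78838 + 1 = -78837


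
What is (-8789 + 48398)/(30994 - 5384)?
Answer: 39609/25610 ≈ 1.5466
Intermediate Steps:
(-8789 + 48398)/(30994 - 5384) = 39609/25610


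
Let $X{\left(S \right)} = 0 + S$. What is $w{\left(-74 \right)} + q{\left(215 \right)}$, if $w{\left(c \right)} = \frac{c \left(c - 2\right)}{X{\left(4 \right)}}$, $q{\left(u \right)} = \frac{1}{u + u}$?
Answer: $\frac{604581}{430} \approx 1406.0$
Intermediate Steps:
$X{\left(S \right)} = S$
$q{\left(u \right)} = \frac{1}{2 u}$
$w{\left(c \right)} = \frac{c \left(-2 + c\right)}{4}$ ($w{\left(c \right)} = \frac{c \left(c - 2\right)}{4} = \frac{c \left(-2 + c\right)}{4}$)
$w{\left(-74 \right)} + q{\left(215 \right)} = \frac{1}{4} \left(-74\right) \left(-2 - 74\right) + \frac{1}{2 \cdot 215} = \frac{1}{4} \left(-74\right) \left(-76\right) + \frac{1}{2} \cdot \frac{1}{215} = 1406 + \frac{1}{430} = \frac{604581}{430}$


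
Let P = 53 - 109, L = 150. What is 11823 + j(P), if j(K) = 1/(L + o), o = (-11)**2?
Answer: 3204034/271 ≈ 11823.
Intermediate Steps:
o = 121
P = -56
j(K) = 1/271 (j(K) = 1/(150 + 121) = 1/271)
11823 + j(P) = 11823 + 1/271 = 3204034/271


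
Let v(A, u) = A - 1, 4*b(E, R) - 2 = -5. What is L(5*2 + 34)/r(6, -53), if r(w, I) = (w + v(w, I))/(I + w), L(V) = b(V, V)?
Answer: 141/44 ≈ 3.2045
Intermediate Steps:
b(E, R) = -3/4 (b(E, R) = 1/2 + (1/4)*(-5) = 1/2 - 5/4 = -3/4)
L(V) = -3/4
v(A, u) = -1 + A
r(w, I) = (-1 + 2*w)/(I + w) (r(w, I) = (w + (-1 + w))/(I + w) = (-1 + 2*w)/(I + w))
L(5*2 + 34)/r(6, -53) = -3*(-53 + 6)/(-1 + 2*6)/4 = -3*(-47/(-1 + 12))/4 = -3/(4*((-1/47*11))) = -3/(4*(-11/47)) = -3/4*(-47/11) = 141/44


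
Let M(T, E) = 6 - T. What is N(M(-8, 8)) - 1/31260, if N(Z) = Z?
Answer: 437639/31260 ≈ 14.000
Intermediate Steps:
N(M(-8, 8)) - 1/31260 = (6 - 1*(-8)) - 1/31260 = (6 + 8) - 1*1/31260 = 14 - 1/31260 = 437639/31260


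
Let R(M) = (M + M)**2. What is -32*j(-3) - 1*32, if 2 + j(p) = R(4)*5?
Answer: -10208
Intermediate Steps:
R(M) = 4*M**2 (R(M) = (2*M)**2 = 4*M**2)
j(p) = 318 (j(p) = -2 + (4*4**2)*5 = -2 + (4*16)*5 = -2 + 64*5 = -2 + 320 = 318)
-32*j(-3) - 1*32 = -32*318 - 1*32 = -10176 - 32 = -10208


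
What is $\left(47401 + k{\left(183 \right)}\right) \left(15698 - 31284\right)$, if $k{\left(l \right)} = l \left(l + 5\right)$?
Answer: $-1275012730$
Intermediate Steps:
$k{\left(l \right)} = l \left(5 + l\right)$
$\left(47401 + k{\left(183 \right)}\right) \left(15698 - 31284\right) = \left(47401 + 183 \left(5 + 183\right)\right) \left(15698 - 31284\right) = \left(47401 + 183 \cdot 188\right) \left(-15586\right) = \left(47401 + 34404\right) \left(-15586\right) = 81805 \left(-15586\right) = -1275012730$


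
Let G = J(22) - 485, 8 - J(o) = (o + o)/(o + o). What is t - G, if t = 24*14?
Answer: 814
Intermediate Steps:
J(o) = 7 (J(o) = 8 - (o + o)/(o + o) = 8 - 2*o/(2*o) = 8 - 2*o*1/(2*o) = 8 - 1*1 = 8 - 1 = 7)
t = 336
G = -478 (G = 7 - 485 = -478)
t - G = 336 - 1*(-478) = 336 + 478 = 814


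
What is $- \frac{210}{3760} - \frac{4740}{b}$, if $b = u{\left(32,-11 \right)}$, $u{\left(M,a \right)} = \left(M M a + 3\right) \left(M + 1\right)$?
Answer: $- \frac{2007211}{46575496} \approx -0.043096$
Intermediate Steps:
$u{\left(M,a \right)} = \left(1 + M\right) \left(3 + a M^{2}\right)$ ($u{\left(M,a \right)} = \left(M^{2} a + 3\right) \left(1 + M\right) = \left(a M^{2} + 3\right) \left(1 + M\right) = \left(3 + a M^{2}\right) \left(1 + M\right) = \left(1 + M\right) \left(3 + a M^{2}\right)$)
$b = -371613$ ($b = 3 + 3 \cdot 32 - 11 \cdot 32^{2} - 11 \cdot 32^{3} = 3 + 96 - 11264 - 360448 = -371613$)
$- \frac{210}{3760} - \frac{4740}{b} = - \frac{210}{3760} - \frac{4740}{-371613} = \left(-210\right) \frac{1}{3760} - - \frac{1580}{123871} = - \frac{21}{376} + \frac{1580}{123871} = - \frac{2007211}{46575496}$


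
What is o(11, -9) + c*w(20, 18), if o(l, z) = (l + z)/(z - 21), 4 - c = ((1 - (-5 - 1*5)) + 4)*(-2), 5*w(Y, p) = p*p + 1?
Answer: 33149/15 ≈ 2209.9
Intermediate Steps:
w(Y, p) = ⅕ + p²/5 (w(Y, p) = (p*p + 1)/5 = (p² + 1)/5 = (1 + p²)/5 = ⅕ + p²/5)
c = 34 (c = 4 - ((1 - (-5 - 1*5)) + 4)*(-2) = 4 - ((1 - (-5 - 5)) + 4)*(-2) = 4 - ((1 - 1*(-10)) + 4)*(-2) = 4 - ((1 + 10) + 4)*(-2) = 4 - (11 + 4)*(-2) = 4 - 15*(-2) = 4 - 1*(-30) = 4 + 30 = 34)
o(l, z) = (l + z)/(-21 + z)
o(11, -9) + c*w(20, 18) = (11 - 9)/(-21 - 9) + 34*(⅕ + (⅕)*18²) = 2/(-30) + 34*(⅕ + (⅕)*324) = -1/30*2 + 34*(⅕ + 324/5) = -1/15 + 34*65 = -1/15 + 2210 = 33149/15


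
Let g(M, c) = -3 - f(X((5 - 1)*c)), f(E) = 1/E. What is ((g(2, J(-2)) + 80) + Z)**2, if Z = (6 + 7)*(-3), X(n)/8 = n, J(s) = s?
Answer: 5919489/4096 ≈ 1445.2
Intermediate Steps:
X(n) = 8*n
g(M, c) = -3 - 1/(32*c) (g(M, c) = -3 - 1/(8*((5 - 1)*c)) = -3 - 1/(8*(4*c)) = -3 - 1/(32*c))
Z = -39 (Z = 13*(-3) = -39)
((g(2, J(-2)) + 80) + Z)**2 = (((-3 - 1/32/(-2)) + 80) - 39)**2 = (((-3 - 1/32*(-1/2)) + 80) - 39)**2 = (((-3 + 1/64) + 80) - 39)**2 = ((-191/64 + 80) - 39)**2 = (4929/64 - 39)**2 = (2433/64)**2 = 5919489/4096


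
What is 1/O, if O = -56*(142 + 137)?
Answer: -1/15624 ≈ -6.4004e-5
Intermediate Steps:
O = -15624 (O = -56*279 = -15624)
1/O = 1/(-15624) = -1/15624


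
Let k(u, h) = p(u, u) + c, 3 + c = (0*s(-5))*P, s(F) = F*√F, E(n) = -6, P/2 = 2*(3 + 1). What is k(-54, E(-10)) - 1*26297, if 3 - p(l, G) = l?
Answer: -26243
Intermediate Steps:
P = 16 (P = 2*(2*(3 + 1)) = 2*(2*4) = 2*8 = 16)
p(l, G) = 3 - l
s(F) = F^(3/2)
c = -3 (c = -3 + (0*(-5)^(3/2))*16 = -3 + (0*(-5*I*√5))*16 = -3 + 0*16 = -3 + 0 = -3)
k(u, h) = -u (k(u, h) = (3 - u) - 3 = -u)
k(-54, E(-10)) - 1*26297 = -1*(-54) - 1*26297 = 54 - 26297 = -26243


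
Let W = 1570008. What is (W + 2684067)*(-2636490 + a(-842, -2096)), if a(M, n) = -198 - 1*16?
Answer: -11216736568800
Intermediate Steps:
a(M, n) = -214 (a(M, n) = -198 - 16 = -214)
(W + 2684067)*(-2636490 + a(-842, -2096)) = (1570008 + 2684067)*(-2636490 - 214) = 4254075*(-2636704) = -11216736568800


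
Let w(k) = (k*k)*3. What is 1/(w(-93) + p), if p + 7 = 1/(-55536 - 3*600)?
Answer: 57336/1487295839 ≈ 3.8551e-5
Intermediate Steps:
w(k) = 3*k² (w(k) = k²*3 = 3*k²)
p = -401353/57336 (p = -7 + 1/(-55536 - 3*600) = -7 + 1/(-55536 - 1800) = -7 + 1/(-57336) = -7 - 1/57336 = -401353/57336 ≈ -7.0000)
1/(w(-93) + p) = 1/(3*(-93)² - 401353/57336) = 1/(3*8649 - 401353/57336) = 1/(25947 - 401353/57336) = 1/(1487295839/57336) = 57336/1487295839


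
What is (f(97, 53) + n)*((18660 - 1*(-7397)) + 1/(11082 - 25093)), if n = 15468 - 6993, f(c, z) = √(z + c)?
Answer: 3094092205350/14011 + 1825423130*√6/14011 ≈ 2.2115e+8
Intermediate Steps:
f(c, z) = √(c + z)
n = 8475
(f(97, 53) + n)*((18660 - 1*(-7397)) + 1/(11082 - 25093)) = (√(97 + 53) + 8475)*((18660 - 1*(-7397)) + 1/(11082 - 25093)) = (√150 + 8475)*((18660 + 7397) + 1/(-14011)) = (5*√6 + 8475)*(26057 - 1/14011) = (8475 + 5*√6)*(365084626/14011) = 3094092205350/14011 + 1825423130*√6/14011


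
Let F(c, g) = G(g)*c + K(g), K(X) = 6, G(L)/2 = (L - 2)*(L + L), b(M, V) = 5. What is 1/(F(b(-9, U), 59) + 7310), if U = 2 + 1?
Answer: 1/74576 ≈ 1.3409e-5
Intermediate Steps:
U = 3
G(L) = 4*L*(-2 + L) (G(L) = 2*((L - 2)*(L + L)) = 2*((-2 + L)*(2*L)) = 2*(2*L*(-2 + L)) = 4*L*(-2 + L))
F(c, g) = 6 + 4*c*g*(-2 + g) (F(c, g) = (4*g*(-2 + g))*c + 6 = 4*c*g*(-2 + g) + 6 = 6 + 4*c*g*(-2 + g))
1/(F(b(-9, U), 59) + 7310) = 1/((6 + 4*5*59*(-2 + 59)) + 7310) = 1/((6 + 4*5*59*57) + 7310) = 1/((6 + 67260) + 7310) = 1/(67266 + 7310) = 1/74576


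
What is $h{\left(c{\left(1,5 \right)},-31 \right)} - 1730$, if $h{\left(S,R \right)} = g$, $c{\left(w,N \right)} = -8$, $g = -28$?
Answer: $-1758$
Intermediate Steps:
$h{\left(S,R \right)} = -28$
$h{\left(c{\left(1,5 \right)},-31 \right)} - 1730 = -28 - 1730 = -1758$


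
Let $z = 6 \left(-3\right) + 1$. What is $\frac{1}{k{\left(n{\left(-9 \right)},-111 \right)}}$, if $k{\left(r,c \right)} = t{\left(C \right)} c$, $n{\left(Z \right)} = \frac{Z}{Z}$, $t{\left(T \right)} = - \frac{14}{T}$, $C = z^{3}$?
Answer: $- \frac{4913}{1554} \approx -3.1615$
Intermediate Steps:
$z = -17$ ($z = -18 + 1 = -17$)
$C = -4913$ ($C = \left(-17\right)^{3} = -4913$)
$n{\left(Z \right)} = 1$
$k{\left(r,c \right)} = \frac{14 c}{4913}$ ($k{\left(r,c \right)} = - \frac{14}{-4913} c = \left(-14\right) \left(- \frac{1}{4913}\right) c = \frac{14 c}{4913}$)
$\frac{1}{k{\left(n{\left(-9 \right)},-111 \right)}} = \frac{1}{\frac{14}{4913} \left(-111\right)} = \frac{1}{- \frac{1554}{4913}} = - \frac{4913}{1554}$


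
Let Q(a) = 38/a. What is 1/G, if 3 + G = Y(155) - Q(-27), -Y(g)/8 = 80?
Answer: -27/17323 ≈ -0.0015586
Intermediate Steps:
Y(g) = -640 (Y(g) = -8*80 = -640)
G = -17323/27 (G = -3 + (-640 - 38/(-27)) = -3 + (-640 - 38*(-1)/27) = -3 + (-640 - 1*(-38/27)) = -3 + (-640 + 38/27) = -3 - 17242/27 = -17323/27 ≈ -641.59)
1/G = 1/(-17323/27) = -27/17323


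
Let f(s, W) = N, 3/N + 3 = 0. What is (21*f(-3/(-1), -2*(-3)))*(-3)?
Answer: 63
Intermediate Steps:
N = -1 (N = 3/(-3 + 0) = 3/(-3) = 3*(-1/3) = -1)
f(s, W) = -1
(21*f(-3/(-1), -2*(-3)))*(-3) = (21*(-1))*(-3) = -21*(-3) = 63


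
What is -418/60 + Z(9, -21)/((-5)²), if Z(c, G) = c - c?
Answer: -209/30 ≈ -6.9667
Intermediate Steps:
Z(c, G) = 0
-418/60 + Z(9, -21)/((-5)²) = -418/60 + 0/((-5)²) = -418*1/60 + 0/25 = -209/30 + 0*(1/25) = -209/30 + 0 = -209/30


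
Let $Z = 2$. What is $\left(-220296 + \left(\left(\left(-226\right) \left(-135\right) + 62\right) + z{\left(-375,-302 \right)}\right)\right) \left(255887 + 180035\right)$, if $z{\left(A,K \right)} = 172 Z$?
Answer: $-82554908360$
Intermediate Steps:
$z{\left(A,K \right)} = 344$ ($z{\left(A,K \right)} = 172 \cdot 2 = 344$)
$\left(-220296 + \left(\left(\left(-226\right) \left(-135\right) + 62\right) + z{\left(-375,-302 \right)}\right)\right) \left(255887 + 180035\right) = \left(-220296 + \left(\left(\left(-226\right) \left(-135\right) + 62\right) + 344\right)\right) \left(255887 + 180035\right) = \left(-220296 + \left(\left(30510 + 62\right) + 344\right)\right) 435922 = \left(-220296 + \left(30572 + 344\right)\right) 435922 = \left(-220296 + 30916\right) 435922 = \left(-189380\right) 435922 = -82554908360$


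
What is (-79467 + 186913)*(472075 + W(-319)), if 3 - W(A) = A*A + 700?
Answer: 39713868182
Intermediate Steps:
W(A) = -697 - A² (W(A) = 3 - (A*A + 700) = 3 - (A² + 700) = 3 - (700 + A²) = 3 + (-700 - A²) = -697 - A²)
(-79467 + 186913)*(472075 + W(-319)) = (-79467 + 186913)*(472075 + (-697 - 1*(-319)²)) = 107446*(472075 + (-697 - 1*101761)) = 107446*(472075 + (-697 - 101761)) = 107446*(472075 - 102458) = 107446*369617 = 39713868182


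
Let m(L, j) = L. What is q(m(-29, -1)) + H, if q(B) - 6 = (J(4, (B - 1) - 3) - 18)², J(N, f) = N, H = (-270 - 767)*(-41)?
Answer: 42719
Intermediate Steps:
H = 42517 (H = -1037*(-41) = 42517)
q(B) = 202 (q(B) = 6 + (4 - 18)² = 6 + (-14)² = 6 + 196 = 202)
q(m(-29, -1)) + H = 202 + 42517 = 42719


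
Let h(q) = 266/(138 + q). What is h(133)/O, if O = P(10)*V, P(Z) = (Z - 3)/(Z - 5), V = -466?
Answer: -95/63143 ≈ -0.0015045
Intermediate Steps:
P(Z) = (-3 + Z)/(-5 + Z)
O = -3262/5 (O = ((-3 + 10)/(-5 + 10))*(-466) = (7/5)*(-466) = -3262/5 ≈ -652.40)
h(133)/O = (266/(138 + 133))/(-3262/5) = (266/271)*(-5/3262) = -95/63143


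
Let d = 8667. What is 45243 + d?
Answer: 53910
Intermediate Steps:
45243 + d = 45243 + 8667 = 53910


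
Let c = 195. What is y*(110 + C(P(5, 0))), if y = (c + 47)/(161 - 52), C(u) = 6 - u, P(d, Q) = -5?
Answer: 29282/109 ≈ 268.64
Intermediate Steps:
y = 242/109 (y = (195 + 47)/(161 - 52) = 242/109 ≈ 2.2202)
y*(110 + C(P(5, 0))) = 242*(110 + (6 - 1*(-5)))/109 = 242*(110 + (6 + 5))/109 = 242*(110 + 11)/109 = (242/109)*121 = 29282/109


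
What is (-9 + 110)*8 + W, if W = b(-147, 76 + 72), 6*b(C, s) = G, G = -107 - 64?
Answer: 1559/2 ≈ 779.50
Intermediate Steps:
G = -171
b(C, s) = -57/2 (b(C, s) = (1/6)*(-171) = -57/2)
W = -57/2 ≈ -28.500
(-9 + 110)*8 + W = (-9 + 110)*8 - 57/2 = 101*8 - 57/2 = 808 - 57/2 = 1559/2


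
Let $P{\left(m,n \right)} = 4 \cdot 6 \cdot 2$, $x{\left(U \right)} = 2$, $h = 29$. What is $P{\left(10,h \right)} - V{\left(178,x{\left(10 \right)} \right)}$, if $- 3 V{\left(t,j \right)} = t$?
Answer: $\frac{322}{3} \approx 107.33$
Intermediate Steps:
$V{\left(t,j \right)} = - \frac{t}{3}$
$P{\left(m,n \right)} = 48$ ($P{\left(m,n \right)} = 24 \cdot 2 = 48$)
$P{\left(10,h \right)} - V{\left(178,x{\left(10 \right)} \right)} = 48 - \left(- \frac{1}{3}\right) 178 = 48 - - \frac{178}{3} = 48 + \frac{178}{3} = \frac{322}{3}$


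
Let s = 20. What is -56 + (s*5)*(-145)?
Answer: -14556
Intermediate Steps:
-56 + (s*5)*(-145) = -56 + (20*5)*(-145) = -56 + 100*(-145) = -56 - 14500 = -14556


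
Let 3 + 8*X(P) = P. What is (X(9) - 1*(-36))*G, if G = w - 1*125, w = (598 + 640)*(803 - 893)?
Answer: -16397115/4 ≈ -4.0993e+6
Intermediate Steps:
X(P) = -3/8 + P/8
w = -111420 (w = 1238*(-90) = -111420)
G = -111545 (G = -111420 - 1*125 = -111420 - 125 = -111545)
(X(9) - 1*(-36))*G = ((-3/8 + (⅛)*9) - 1*(-36))*(-111545) = ((-3/8 + 9/8) + 36)*(-111545) = (¾ + 36)*(-111545) = (147/4)*(-111545) = -16397115/4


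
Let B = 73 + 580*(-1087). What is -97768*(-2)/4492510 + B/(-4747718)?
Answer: 170925894919/969507754190 ≈ 0.17630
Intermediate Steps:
B = -630387 (B = 73 - 630460 = -630387)
-97768*(-2)/4492510 + B/(-4747718) = -97768*(-2)/4492510 - 630387/(-4747718) = 195536*(1/4492510) - 630387*(-1/4747718) = 8888/204205 + 630387/4747718 = 170925894919/969507754190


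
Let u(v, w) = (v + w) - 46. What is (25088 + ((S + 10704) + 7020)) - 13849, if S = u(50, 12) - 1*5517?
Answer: 23462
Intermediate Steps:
u(v, w) = -46 + v + w
S = -5501 (S = (-46 + 50 + 12) - 1*5517 = 16 - 5517 = -5501)
(25088 + ((S + 10704) + 7020)) - 13849 = (25088 + ((-5501 + 10704) + 7020)) - 13849 = (25088 + (5203 + 7020)) - 13849 = (25088 + 12223) - 13849 = 37311 - 13849 = 23462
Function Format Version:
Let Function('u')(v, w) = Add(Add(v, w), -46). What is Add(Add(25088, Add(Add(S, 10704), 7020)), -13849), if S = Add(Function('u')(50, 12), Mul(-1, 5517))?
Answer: 23462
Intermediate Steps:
Function('u')(v, w) = Add(-46, v, w)
S = -5501 (S = Add(Add(-46, 50, 12), Mul(-1, 5517)) = Add(16, -5517) = -5501)
Add(Add(25088, Add(Add(S, 10704), 7020)), -13849) = Add(Add(25088, Add(Add(-5501, 10704), 7020)), -13849) = Add(Add(25088, Add(5203, 7020)), -13849) = Add(Add(25088, 12223), -13849) = Add(37311, -13849) = 23462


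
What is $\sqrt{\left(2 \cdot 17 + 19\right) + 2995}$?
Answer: $2 \sqrt{762} \approx 55.209$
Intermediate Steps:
$\sqrt{\left(2 \cdot 17 + 19\right) + 2995} = \sqrt{\left(34 + 19\right) + 2995} = \sqrt{53 + 2995} = \sqrt{3048} = 2 \sqrt{762}$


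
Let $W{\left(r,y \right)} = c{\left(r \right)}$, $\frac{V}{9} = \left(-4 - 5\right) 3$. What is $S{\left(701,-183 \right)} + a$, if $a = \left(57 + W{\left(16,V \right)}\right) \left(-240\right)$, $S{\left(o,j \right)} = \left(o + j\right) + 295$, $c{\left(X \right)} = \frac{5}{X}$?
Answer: $-12942$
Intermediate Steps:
$V = -243$ ($V = 9 \left(-4 - 5\right) 3 = 9 \left(\left(-9\right) 3\right) = 9 \left(-27\right) = -243$)
$S{\left(o,j \right)} = 295 + j + o$ ($S{\left(o,j \right)} = \left(j + o\right) + 295 = 295 + j + o$)
$W{\left(r,y \right)} = \frac{5}{r}$
$a = -13755$ ($a = \left(57 + \frac{5}{16}\right) \left(-240\right) = \frac{917}{16} \left(-240\right) = -13755$)
$S{\left(701,-183 \right)} + a = \left(295 - 183 + 701\right) - 13755 = 813 - 13755 = -12942$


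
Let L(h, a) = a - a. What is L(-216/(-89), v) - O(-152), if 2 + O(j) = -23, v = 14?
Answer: 25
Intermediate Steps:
O(j) = -25 (O(j) = -2 - 23 = -25)
L(h, a) = 0
L(-216/(-89), v) - O(-152) = 0 - 1*(-25) = 0 + 25 = 25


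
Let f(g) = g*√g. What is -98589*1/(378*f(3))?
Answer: -32863*√3/1134 ≈ -50.194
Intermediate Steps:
f(g) = g^(3/2)
-98589*1/(378*f(3)) = -98589*√3/3402 = -32863*√3/1134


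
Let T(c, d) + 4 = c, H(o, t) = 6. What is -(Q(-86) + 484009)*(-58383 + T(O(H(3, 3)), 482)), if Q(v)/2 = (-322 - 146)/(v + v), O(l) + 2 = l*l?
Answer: 1214478873213/43 ≈ 2.8244e+10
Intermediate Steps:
O(l) = -2 + l² (O(l) = -2 + l*l = -2 + l²)
T(c, d) = -4 + c
Q(v) = -468/v (Q(v) = 2*((-322 - 146)/(v + v)) = 2*(-468*1/(2*v)) = 2*(-234/v) = -468/v)
-(Q(-86) + 484009)*(-58383 + T(O(H(3, 3)), 482)) = -(-468/(-86) + 484009)*(-58383 + (-4 + (-2 + 6²))) = -(-468*(-1/86) + 484009)*(-58383 + (-4 + (-2 + 36))) = -(234/43 + 484009)*(-58383 + (-4 + 34)) = -20812621*(-58383 + 30)/43 = -20812621*(-58353)/43 = -1*(-1214478873213/43) = 1214478873213/43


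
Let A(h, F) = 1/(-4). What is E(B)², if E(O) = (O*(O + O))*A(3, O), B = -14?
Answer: 9604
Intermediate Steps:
A(h, F) = -¼
E(O) = -O²/2 (E(O) = (O*(O + O))*(-¼) = (O*(2*O))*(-¼) = (2*O²)*(-¼) = -O²/2)
E(B)² = (-½*(-14)²)² = (-½*196)² = (-98)² = 9604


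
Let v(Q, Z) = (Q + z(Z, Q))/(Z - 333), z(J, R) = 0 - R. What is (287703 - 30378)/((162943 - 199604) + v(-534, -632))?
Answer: -257325/36661 ≈ -7.0190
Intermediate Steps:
z(J, R) = -R
v(Q, Z) = 0 (v(Q, Z) = (Q - Q)/(Z - 333) = 0/(-333 + Z) = 0)
(287703 - 30378)/((162943 - 199604) + v(-534, -632)) = (287703 - 30378)/((162943 - 199604) + 0) = 257325/(-36661 + 0) = 257325/(-36661) = 257325*(-1/36661) = -257325/36661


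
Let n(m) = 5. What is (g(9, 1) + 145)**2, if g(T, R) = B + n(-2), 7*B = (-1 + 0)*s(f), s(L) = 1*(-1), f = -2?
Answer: 1104601/49 ≈ 22543.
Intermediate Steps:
s(L) = -1
B = 1/7 (B = ((-1 + 0)*(-1))/7 = (-1*(-1))/7 = (1/7)*1 = 1/7 ≈ 0.14286)
g(T, R) = 36/7 (g(T, R) = 1/7 + 5 = 36/7)
(g(9, 1) + 145)**2 = (36/7 + 145)**2 = (1051/7)**2 = 1104601/49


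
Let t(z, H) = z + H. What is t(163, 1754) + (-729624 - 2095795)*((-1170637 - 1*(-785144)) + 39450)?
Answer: 977716468934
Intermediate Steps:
t(z, H) = H + z
t(163, 1754) + (-729624 - 2095795)*((-1170637 - 1*(-785144)) + 39450) = (1754 + 163) + (-729624 - 2095795)*((-1170637 - 1*(-785144)) + 39450) = 1917 - 2825419*((-1170637 + 785144) + 39450) = 1917 - 2825419*(-385493 + 39450) = 1917 - 2825419*(-346043) = 1917 + 977716467017 = 977716468934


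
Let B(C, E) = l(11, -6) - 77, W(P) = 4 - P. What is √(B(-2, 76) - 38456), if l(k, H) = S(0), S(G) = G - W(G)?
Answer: I*√38537 ≈ 196.31*I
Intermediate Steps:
S(G) = -4 + 2*G (S(G) = G - (4 - G) = G + (-4 + G) = -4 + 2*G)
l(k, H) = -4 (l(k, H) = -4 + 2*0 = -4 + 0 = -4)
B(C, E) = -81 (B(C, E) = -4 - 77 = -81)
√(B(-2, 76) - 38456) = √(-81 - 38456) = √(-38537) = I*√38537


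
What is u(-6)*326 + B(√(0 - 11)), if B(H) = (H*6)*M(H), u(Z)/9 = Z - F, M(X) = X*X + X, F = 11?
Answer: -49944 - 66*I*√11 ≈ -49944.0 - 218.9*I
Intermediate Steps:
M(X) = X + X² (M(X) = X² + X = X + X²)
u(Z) = -99 + 9*Z (u(Z) = 9*(Z - 1*11) = 9*(Z - 11) = 9*(-11 + Z) = -99 + 9*Z)
B(H) = 6*H²*(1 + H) (B(H) = (H*6)*(H*(1 + H)) = (6*H)*(H*(1 + H)) = 6*H²*(1 + H))
u(-6)*326 + B(√(0 - 11)) = (-99 + 9*(-6))*326 + 6*(√(0 - 11))²*(1 + √(0 - 11)) = (-99 - 54)*326 + 6*(√(-11))²*(1 + √(-11)) = -153*326 + 6*(I*√11)²*(1 + I*√11) = -49878 + 6*(-11)*(1 + I*√11) = -49878 + (-66 - 66*I*√11) = -49944 - 66*I*√11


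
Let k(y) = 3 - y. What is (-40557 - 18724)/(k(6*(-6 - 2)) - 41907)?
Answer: 59281/41856 ≈ 1.4163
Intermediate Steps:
(-40557 - 18724)/(k(6*(-6 - 2)) - 41907) = (-40557 - 18724)/((3 - 6*(-6 - 2)) - 41907) = -59281/((3 - 6*(-8)) - 41907) = -59281/((3 - 1*(-48)) - 41907) = -59281/((3 + 48) - 41907) = -59281/(51 - 41907) = -59281/(-41856) = -59281*(-1/41856) = 59281/41856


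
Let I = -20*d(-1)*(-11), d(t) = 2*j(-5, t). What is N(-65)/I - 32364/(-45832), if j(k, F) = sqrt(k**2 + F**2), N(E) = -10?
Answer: 8091/11458 - sqrt(26)/1144 ≈ 0.70169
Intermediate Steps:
j(k, F) = sqrt(F**2 + k**2)
d(t) = 2*sqrt(25 + t**2) (d(t) = 2*sqrt(t**2 + (-5)**2) = 2*sqrt(t**2 + 25) = 2*sqrt(25 + t**2))
I = 440*sqrt(26) (I = -40*sqrt(25 + (-1)**2)*(-11) = -40*sqrt(25 + 1)*(-11) = -40*sqrt(26)*(-11) = 440*sqrt(26) ≈ 2243.6)
N(-65)/I - 32364/(-45832) = -10*sqrt(26)/11440 - 32364/(-45832) = -sqrt(26)/1144 - 32364*(-1/45832) = -sqrt(26)/1144 + 8091/11458 = 8091/11458 - sqrt(26)/1144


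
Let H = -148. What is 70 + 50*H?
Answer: -7330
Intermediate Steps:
70 + 50*H = 70 + 50*(-148) = 70 - 7400 = -7330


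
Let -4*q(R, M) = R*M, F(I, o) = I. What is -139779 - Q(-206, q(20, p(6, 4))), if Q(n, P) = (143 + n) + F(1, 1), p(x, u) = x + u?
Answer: -139717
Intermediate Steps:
p(x, u) = u + x
q(R, M) = -M*R/4 (q(R, M) = -R*M/4 = -M*R/4)
Q(n, P) = 144 + n (Q(n, P) = (143 + n) + 1 = 144 + n)
-139779 - Q(-206, q(20, p(6, 4))) = -139779 - (144 - 206) = -139779 - 1*(-62) = -139779 + 62 = -139717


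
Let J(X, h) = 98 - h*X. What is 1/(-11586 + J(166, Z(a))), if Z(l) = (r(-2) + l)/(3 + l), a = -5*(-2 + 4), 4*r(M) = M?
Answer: -1/11737 ≈ -8.5201e-5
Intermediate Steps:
r(M) = M/4
a = -10 (a = -5*2 = -10)
Z(l) = (-½ + l)/(3 + l) (Z(l) = ((¼)*(-2) + l)/(3 + l) = (-½ + l)/(3 + l))
J(X, h) = 98 - X*h
1/(-11586 + J(166, Z(a))) = 1/(-11586 + (98 - 1*166*(-½ - 10)/(3 - 10))) = 1/(-11586 + (98 - 1*166*-21/2/(-7))) = 1/(-11586 + (98 - 1*166*(-⅐*(-21/2)))) = 1/(-11586 + (98 - 1*166*3/2)) = 1/(-11586 + (98 - 249)) = 1/(-11586 - 151) = 1/(-11737) = -1/11737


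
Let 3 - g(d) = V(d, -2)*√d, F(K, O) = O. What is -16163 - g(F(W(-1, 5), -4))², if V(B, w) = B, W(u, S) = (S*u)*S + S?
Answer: -16108 - 48*I ≈ -16108.0 - 48.0*I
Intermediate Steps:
W(u, S) = S + u*S² (W(u, S) = u*S² + S = S + u*S²)
g(d) = 3 - d^(3/2) (g(d) = 3 - d*√d = 3 - d^(3/2))
-16163 - g(F(W(-1, 5), -4))² = -16163 - (3 - (-4)^(3/2))² = -16163 - (3 - (-8)*I)² = -16163 - (3 + 8*I)²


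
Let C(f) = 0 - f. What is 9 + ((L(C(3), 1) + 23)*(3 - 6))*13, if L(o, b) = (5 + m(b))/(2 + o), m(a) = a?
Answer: -654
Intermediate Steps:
C(f) = -f
L(o, b) = (5 + b)/(2 + o)
9 + ((L(C(3), 1) + 23)*(3 - 6))*13 = 9 + (((5 + 1)/(2 - 1*3) + 23)*(3 - 6))*13 = 9 + ((6/(2 - 3) + 23)*(-3))*13 = 9 + ((6/(-1) + 23)*(-3))*13 = 9 + ((-1*6 + 23)*(-3))*13 = 9 + ((-6 + 23)*(-3))*13 = 9 + (17*(-3))*13 = 9 - 51*13 = 9 - 663 = -654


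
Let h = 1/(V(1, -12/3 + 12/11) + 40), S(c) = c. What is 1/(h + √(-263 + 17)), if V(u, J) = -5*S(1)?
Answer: 35/301351 - 1225*I*√246/301351 ≈ 0.00011614 - 0.063757*I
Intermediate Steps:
V(u, J) = -5 (V(u, J) = -5*1 = -5)
h = 1/35 (h = 1/(-5 + 40) = 1/35 ≈ 0.028571)
1/(h + √(-263 + 17)) = 1/(1/35 + √(-263 + 17)) = 1/(1/35 + √(-246)) = 1/(1/35 + I*√246)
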